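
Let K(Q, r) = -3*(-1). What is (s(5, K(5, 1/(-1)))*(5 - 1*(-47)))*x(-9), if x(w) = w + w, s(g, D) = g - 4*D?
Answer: 6552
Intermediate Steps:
K(Q, r) = 3
x(w) = 2*w
(s(5, K(5, 1/(-1)))*(5 - 1*(-47)))*x(-9) = ((5 - 4*3)*(5 - 1*(-47)))*(2*(-9)) = ((5 - 12)*(5 + 47))*(-18) = -7*52*(-18) = -364*(-18) = 6552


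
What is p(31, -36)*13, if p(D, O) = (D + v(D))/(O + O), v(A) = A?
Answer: -403/36 ≈ -11.194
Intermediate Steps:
p(D, O) = D/O (p(D, O) = (D + D)/(O + O) = (2*D)/((2*O)) = (2*D)*(1/(2*O)) = D/O)
p(31, -36)*13 = (31/(-36))*13 = (31*(-1/36))*13 = -31/36*13 = -403/36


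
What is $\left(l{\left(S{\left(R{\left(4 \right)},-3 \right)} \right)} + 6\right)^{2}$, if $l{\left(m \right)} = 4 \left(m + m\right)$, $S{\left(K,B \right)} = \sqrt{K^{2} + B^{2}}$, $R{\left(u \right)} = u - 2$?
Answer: $868 + 96 \sqrt{13} \approx 1214.1$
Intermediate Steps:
$R{\left(u \right)} = -2 + u$
$S{\left(K,B \right)} = \sqrt{B^{2} + K^{2}}$
$l{\left(m \right)} = 8 m$ ($l{\left(m \right)} = 4 \cdot 2 m = 8 m$)
$\left(l{\left(S{\left(R{\left(4 \right)},-3 \right)} \right)} + 6\right)^{2} = \left(8 \sqrt{\left(-3\right)^{2} + \left(-2 + 4\right)^{2}} + 6\right)^{2} = \left(8 \sqrt{9 + 2^{2}} + 6\right)^{2} = \left(8 \sqrt{9 + 4} + 6\right)^{2} = \left(8 \sqrt{13} + 6\right)^{2} = \left(6 + 8 \sqrt{13}\right)^{2}$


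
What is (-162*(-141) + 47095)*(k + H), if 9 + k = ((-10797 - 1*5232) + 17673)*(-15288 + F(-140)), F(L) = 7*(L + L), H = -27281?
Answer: -1985022010874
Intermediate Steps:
F(L) = 14*L (F(L) = 7*(2*L) = 14*L)
k = -28355721 (k = -9 + ((-10797 - 1*5232) + 17673)*(-15288 + 14*(-140)) = -9 + ((-10797 - 5232) + 17673)*(-15288 - 1960) = -9 + (-16029 + 17673)*(-17248) = -9 + 1644*(-17248) = -9 - 28355712 = -28355721)
(-162*(-141) + 47095)*(k + H) = (-162*(-141) + 47095)*(-28355721 - 27281) = (22842 + 47095)*(-28383002) = 69937*(-28383002) = -1985022010874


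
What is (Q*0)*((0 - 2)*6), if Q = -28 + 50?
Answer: 0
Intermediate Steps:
Q = 22
(Q*0)*((0 - 2)*6) = (22*0)*((0 - 2)*6) = 0*(-2*6) = 0*(-12) = 0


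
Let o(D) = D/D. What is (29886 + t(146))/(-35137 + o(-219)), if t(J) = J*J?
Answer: -25601/17568 ≈ -1.4573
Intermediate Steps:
o(D) = 1
t(J) = J**2
(29886 + t(146))/(-35137 + o(-219)) = (29886 + 146**2)/(-35137 + 1) = (29886 + 21316)/(-35136) = 51202*(-1/35136) = -25601/17568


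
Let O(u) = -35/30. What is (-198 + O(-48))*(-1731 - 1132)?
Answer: 3421285/6 ≈ 5.7021e+5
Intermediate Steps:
O(u) = -7/6 (O(u) = -35*1/30 = -7/6)
(-198 + O(-48))*(-1731 - 1132) = (-198 - 7/6)*(-1731 - 1132) = -1195/6*(-2863) = 3421285/6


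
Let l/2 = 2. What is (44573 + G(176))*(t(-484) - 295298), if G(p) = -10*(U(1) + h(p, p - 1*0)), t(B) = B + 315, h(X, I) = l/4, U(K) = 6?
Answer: -13149167901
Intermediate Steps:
l = 4 (l = 2*2 = 4)
h(X, I) = 1 (h(X, I) = 4/4 = 4*(¼) = 1)
t(B) = 315 + B
G(p) = -70 (G(p) = -10*(6 + 1) = -10*7 = -70)
(44573 + G(176))*(t(-484) - 295298) = (44573 - 70)*((315 - 484) - 295298) = 44503*(-169 - 295298) = 44503*(-295467) = -13149167901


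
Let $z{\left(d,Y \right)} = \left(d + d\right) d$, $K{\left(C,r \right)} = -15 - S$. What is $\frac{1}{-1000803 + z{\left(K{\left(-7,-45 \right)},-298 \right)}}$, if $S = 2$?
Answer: $- \frac{1}{1000225} \approx -9.9977 \cdot 10^{-7}$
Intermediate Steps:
$K{\left(C,r \right)} = -17$ ($K{\left(C,r \right)} = -15 - 2 = -17$)
$z{\left(d,Y \right)} = 2 d^{2}$ ($z{\left(d,Y \right)} = 2 d d = 2 d^{2}$)
$\frac{1}{-1000803 + z{\left(K{\left(-7,-45 \right)},-298 \right)}} = \frac{1}{-1000803 + 2 \left(-17\right)^{2}} = \frac{1}{-1000803 + 2 \cdot 289} = \frac{1}{-1000803 + 578} = \frac{1}{-1000225} = - \frac{1}{1000225}$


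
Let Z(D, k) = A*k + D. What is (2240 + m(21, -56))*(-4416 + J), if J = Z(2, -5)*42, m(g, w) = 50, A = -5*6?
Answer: 4506720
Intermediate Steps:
A = -30
Z(D, k) = D - 30*k (Z(D, k) = -30*k + D = D - 30*k)
J = 6384 (J = (2 - 30*(-5))*42 = (2 + 150)*42 = 152*42 = 6384)
(2240 + m(21, -56))*(-4416 + J) = (2240 + 50)*(-4416 + 6384) = 2290*1968 = 4506720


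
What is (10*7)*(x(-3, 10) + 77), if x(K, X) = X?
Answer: 6090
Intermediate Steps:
(10*7)*(x(-3, 10) + 77) = (10*7)*(10 + 77) = 70*87 = 6090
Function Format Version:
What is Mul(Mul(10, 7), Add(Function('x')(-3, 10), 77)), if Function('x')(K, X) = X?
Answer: 6090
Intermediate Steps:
Mul(Mul(10, 7), Add(Function('x')(-3, 10), 77)) = Mul(Mul(10, 7), Add(10, 77)) = Mul(70, 87) = 6090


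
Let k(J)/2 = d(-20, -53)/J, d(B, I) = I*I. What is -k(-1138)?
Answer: 2809/569 ≈ 4.9367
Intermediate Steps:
d(B, I) = I**2
k(J) = 5618/J (k(J) = 2*((-53)**2/J) = 2*(2809/J) = 5618/J)
-k(-1138) = -5618/(-1138) = -5618*(-1)/1138 = -1*(-2809/569) = 2809/569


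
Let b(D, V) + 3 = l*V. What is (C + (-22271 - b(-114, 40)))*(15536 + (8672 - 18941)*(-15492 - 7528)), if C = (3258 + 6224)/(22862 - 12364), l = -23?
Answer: -26489722355411476/5249 ≈ -5.0466e+12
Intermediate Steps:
b(D, V) = -3 - 23*V
C = 4741/5249 (C = 9482/10498 = 9482*(1/10498) = 4741/5249 ≈ 0.90322)
(C + (-22271 - b(-114, 40)))*(15536 + (8672 - 18941)*(-15492 - 7528)) = (4741/5249 + (-22271 - (-3 - 23*40)))*(15536 + (8672 - 18941)*(-15492 - 7528)) = (4741/5249 + (-22271 - (-3 - 920)))*(15536 - 10269*(-23020)) = (4741/5249 + (-22271 - 1*(-923)))*(15536 + 236392380) = (4741/5249 + (-22271 + 923))*236407916 = (4741/5249 - 21348)*236407916 = -112050911/5249*236407916 = -26489722355411476/5249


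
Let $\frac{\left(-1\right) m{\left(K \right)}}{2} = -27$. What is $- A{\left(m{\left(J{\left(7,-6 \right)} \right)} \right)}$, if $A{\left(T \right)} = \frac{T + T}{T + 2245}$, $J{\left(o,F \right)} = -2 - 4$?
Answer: $- \frac{108}{2299} \approx -0.046977$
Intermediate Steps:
$J{\left(o,F \right)} = -6$ ($J{\left(o,F \right)} = -2 - 4 = -6$)
$m{\left(K \right)} = 54$ ($m{\left(K \right)} = \left(-2\right) \left(-27\right) = 54$)
$A{\left(T \right)} = \frac{2 T}{2245 + T}$
$- A{\left(m{\left(J{\left(7,-6 \right)} \right)} \right)} = - \frac{2 \cdot 54}{2245 + 54} = - \frac{2 \cdot 54}{2299} = \left(-1\right) \frac{108}{2299} = - \frac{108}{2299}$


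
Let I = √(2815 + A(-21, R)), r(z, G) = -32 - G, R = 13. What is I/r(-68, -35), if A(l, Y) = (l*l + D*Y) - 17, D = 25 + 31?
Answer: √3967/3 ≈ 20.995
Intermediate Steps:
D = 56
A(l, Y) = -17 + l² + 56*Y (A(l, Y) = (l*l + 56*Y) - 17 = (l² + 56*Y) - 17 = -17 + l² + 56*Y)
I = √3967 (I = √(2815 + (-17 + (-21)² + 56*13)) = √(2815 + (-17 + 441 + 728)) = √(2815 + 1152) = √3967 ≈ 62.984)
I/r(-68, -35) = √3967/(-32 - 1*(-35)) = √3967/(-32 + 35) = √3967/3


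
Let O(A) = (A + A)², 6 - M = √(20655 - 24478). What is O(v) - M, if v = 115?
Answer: 52894 + I*√3823 ≈ 52894.0 + 61.83*I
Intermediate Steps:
M = 6 - I*√3823 (M = 6 - √(20655 - 24478) = 6 - √(-3823) = 6 - I*√3823 ≈ 6.0 - 61.83*I)
O(A) = 4*A² (O(A) = (2*A)² = 4*A²)
O(v) - M = 4*115² - (6 - I*√3823) = 4*13225 + (-6 + I*√3823) = 52900 + (-6 + I*√3823) = 52894 + I*√3823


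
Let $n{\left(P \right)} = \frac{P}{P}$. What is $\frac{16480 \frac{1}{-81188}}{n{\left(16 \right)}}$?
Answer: $- \frac{4120}{20297} \approx -0.20299$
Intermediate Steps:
$n{\left(P \right)} = 1$
$\frac{16480 \frac{1}{-81188}}{n{\left(16 \right)}} = \frac{16480 \frac{1}{-81188}}{1} = 16480 \left(- \frac{1}{81188}\right) 1 = \left(- \frac{4120}{20297}\right) 1 = - \frac{4120}{20297}$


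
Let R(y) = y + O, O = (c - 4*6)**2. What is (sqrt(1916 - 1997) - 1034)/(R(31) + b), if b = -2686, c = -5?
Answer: 517/907 - 9*I/1814 ≈ 0.57001 - 0.0049614*I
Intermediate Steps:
O = 841 (O = (-5 - 4*6)**2 = (-5 - 24)**2 = (-29)**2 = 841)
R(y) = 841 + y (R(y) = y + 841 = 841 + y)
(sqrt(1916 - 1997) - 1034)/(R(31) + b) = (sqrt(1916 - 1997) - 1034)/((841 + 31) - 2686) = (sqrt(-81) - 1034)/(872 - 2686) = (9*I - 1034)/(-1814) = (-1034 + 9*I)*(-1/1814) = 517/907 - 9*I/1814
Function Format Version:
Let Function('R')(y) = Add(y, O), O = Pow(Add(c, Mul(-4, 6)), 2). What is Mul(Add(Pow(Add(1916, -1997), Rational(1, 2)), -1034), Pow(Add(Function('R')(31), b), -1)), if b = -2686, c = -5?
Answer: Add(Rational(517, 907), Mul(Rational(-9, 1814), I)) ≈ Add(0.57001, Mul(-0.0049614, I))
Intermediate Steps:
O = 841 (O = Pow(Add(-5, Mul(-4, 6)), 2) = Pow(Add(-5, -24), 2) = Pow(-29, 2) = 841)
Function('R')(y) = Add(841, y) (Function('R')(y) = Add(y, 841) = Add(841, y))
Mul(Add(Pow(Add(1916, -1997), Rational(1, 2)), -1034), Pow(Add(Function('R')(31), b), -1)) = Mul(Add(Pow(Add(1916, -1997), Rational(1, 2)), -1034), Pow(Add(Add(841, 31), -2686), -1)) = Mul(Add(Pow(-81, Rational(1, 2)), -1034), Pow(Add(872, -2686), -1)) = Mul(Add(Mul(9, I), -1034), Pow(-1814, -1)) = Mul(Add(-1034, Mul(9, I)), Rational(-1, 1814)) = Add(Rational(517, 907), Mul(Rational(-9, 1814), I))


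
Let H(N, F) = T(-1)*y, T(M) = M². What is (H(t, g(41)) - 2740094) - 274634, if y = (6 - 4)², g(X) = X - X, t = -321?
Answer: -3014724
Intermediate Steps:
g(X) = 0
y = 4 (y = 2² = 4)
H(N, F) = 4 (H(N, F) = (-1)²*4 = 1*4 = 4)
(H(t, g(41)) - 2740094) - 274634 = (4 - 2740094) - 274634 = -2740090 - 274634 = -3014724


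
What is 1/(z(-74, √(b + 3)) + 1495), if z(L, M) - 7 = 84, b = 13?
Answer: 1/1586 ≈ 0.00063052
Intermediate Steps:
z(L, M) = 91 (z(L, M) = 7 + 84 = 91)
1/(z(-74, √(b + 3)) + 1495) = 1/(91 + 1495) = 1/1586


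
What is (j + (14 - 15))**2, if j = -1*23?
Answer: 576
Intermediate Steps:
j = -23
(j + (14 - 15))**2 = (-23 + (14 - 15))**2 = (-23 - 1)**2 = (-24)**2 = 576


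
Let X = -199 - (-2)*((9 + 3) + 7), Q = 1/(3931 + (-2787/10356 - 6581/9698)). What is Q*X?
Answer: -2694938428/65784154861 ≈ -0.040966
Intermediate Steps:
Q = 16738748/65784154861 (Q = 1/(3931 + (-2787*1/10356 - 6581*1/9698)) = 1/(3931 + (-929/3452 - 6581/9698)) = 1/(3931 - 15863527/16738748) = 1/(65784154861/16738748) = 16738748/65784154861 ≈ 0.00025445)
X = -161 (X = -199 - (-2)*(12 + 7) = -199 - (-2)*19 = -199 - 1*(-38) = -199 + 38 = -161)
Q*X = (16738748/65784154861)*(-161) = -2694938428/65784154861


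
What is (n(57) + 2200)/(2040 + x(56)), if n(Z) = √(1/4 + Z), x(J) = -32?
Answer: 275/251 + √229/4016 ≈ 1.0994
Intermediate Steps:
n(Z) = √(¼ + Z)
(n(57) + 2200)/(2040 + x(56)) = (√(1 + 4*57)/2 + 2200)/(2040 - 32) = (√(1 + 228)/2 + 2200)/2008 = (√229/2 + 2200)*(1/2008) = (2200 + √229/2)*(1/2008) = 275/251 + √229/4016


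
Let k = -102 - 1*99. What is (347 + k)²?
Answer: 21316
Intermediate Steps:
k = -201 (k = -102 - 99 = -201)
(347 + k)² = (347 - 201)² = 146² = 21316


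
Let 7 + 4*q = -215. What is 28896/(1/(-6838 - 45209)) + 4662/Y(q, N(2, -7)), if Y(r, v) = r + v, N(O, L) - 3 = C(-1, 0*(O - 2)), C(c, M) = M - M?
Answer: -7519751004/5 ≈ -1.5040e+9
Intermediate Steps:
q = -111/2 (q = -7/4 + (1/4)*(-215) = -7/4 - 215/4 = -111/2 ≈ -55.500)
C(c, M) = 0
N(O, L) = 3 (N(O, L) = 3 + 0 = 3)
28896/(1/(-6838 - 45209)) + 4662/Y(q, N(2, -7)) = 28896/(1/(-6838 - 45209)) + 4662/(-111/2 + 3) = 28896/(1/(-52047)) + 4662/(-105/2) = 28896/(-1/52047) + 4662*(-2/105) = 28896*(-52047) - 444/5 = -1503950112 - 444/5 = -7519751004/5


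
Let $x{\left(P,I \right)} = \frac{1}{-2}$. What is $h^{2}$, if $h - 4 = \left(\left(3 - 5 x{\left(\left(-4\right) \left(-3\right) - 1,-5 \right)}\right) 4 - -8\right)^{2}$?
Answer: $817216$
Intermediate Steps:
$x{\left(P,I \right)} = - \frac{1}{2}$
$h = 904$ ($h = 4 + \left(\left(3 - - \frac{5}{2}\right) 4 - -8\right)^{2} = 4 + \left(\left(3 + \frac{5}{2}\right) 4 + \left(5 + 3\right)\right)^{2} = 4 + \left(\frac{11}{2} \cdot 4 + 8\right)^{2} = 4 + \left(22 + 8\right)^{2} = 4 + 30^{2} = 4 + 900 = 904$)
$h^{2} = 904^{2} = 817216$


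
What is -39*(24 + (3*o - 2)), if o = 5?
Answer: -1443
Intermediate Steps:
-39*(24 + (3*o - 2)) = -39*(24 + (3*5 - 2)) = -39*(24 + (15 - 2)) = -39*(24 + 13) = -39*37 = -1443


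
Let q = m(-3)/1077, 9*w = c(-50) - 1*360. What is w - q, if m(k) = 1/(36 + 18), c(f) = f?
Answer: -2649421/58158 ≈ -45.556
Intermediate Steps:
m(k) = 1/54
w = -410/9 (w = (-50 - 1*360)/9 = (-50 - 360)/9 = (⅑)*(-410) = -410/9 ≈ -45.556)
q = 1/58158 (q = (1/54)/1077 = (1/54)*(1/1077) = 1/58158 ≈ 1.7195e-5)
w - q = -410/9 - 1*1/58158 = -410/9 - 1/58158 = -2649421/58158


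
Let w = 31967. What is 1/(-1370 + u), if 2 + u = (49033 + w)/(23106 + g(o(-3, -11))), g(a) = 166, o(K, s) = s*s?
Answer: -2909/3981023 ≈ -0.00073072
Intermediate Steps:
o(K, s) = s²
u = 4307/2909 (u = -2 + (49033 + 31967)/(23106 + 166) = -2 + 81000/23272 = -2 + 81000*(1/23272) = -2 + 10125/2909 = 4307/2909 ≈ 1.4806)
1/(-1370 + u) = 1/(-1370 + 4307/2909) = 1/(-3981023/2909) = -2909/3981023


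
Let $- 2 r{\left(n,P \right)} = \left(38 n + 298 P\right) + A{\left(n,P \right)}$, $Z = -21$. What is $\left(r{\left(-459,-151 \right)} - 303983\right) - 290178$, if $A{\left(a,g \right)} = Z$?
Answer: $- \frac{1125861}{2} \approx -5.6293 \cdot 10^{5}$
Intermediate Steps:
$A{\left(a,g \right)} = -21$
$r{\left(n,P \right)} = \frac{21}{2} - 149 P - 19 n$ ($r{\left(n,P \right)} = - \frac{\left(38 n + 298 P\right) - 21}{2} = - \frac{-21 + 38 n + 298 P}{2} = \frac{21}{2} - 149 P - 19 n$)
$\left(r{\left(-459,-151 \right)} - 303983\right) - 290178 = \left(\left(\frac{21}{2} - -22499 - -8721\right) - 303983\right) - 290178 = \left(\left(\frac{21}{2} + 22499 + 8721\right) - 303983\right) - 290178 = \left(\frac{62461}{2} - 303983\right) - 290178 = - \frac{545505}{2} - 290178 = - \frac{1125861}{2}$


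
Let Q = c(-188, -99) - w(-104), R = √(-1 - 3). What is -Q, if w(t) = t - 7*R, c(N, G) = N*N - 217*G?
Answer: -56931 - 14*I ≈ -56931.0 - 14.0*I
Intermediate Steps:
R = 2*I (R = √(-4) = 2*I ≈ 2.0*I)
c(N, G) = N² - 217*G
w(t) = t - 14*I
Q = 56931 + 14*I (Q = ((-188)² - 217*(-99)) - (-104 - 14*I) = (35344 + 21483) + (104 + 14*I) = 56827 + (104 + 14*I) = 56931 + 14*I ≈ 56931.0 + 14.0*I)
-Q = -(56931 + 14*I) = -56931 - 14*I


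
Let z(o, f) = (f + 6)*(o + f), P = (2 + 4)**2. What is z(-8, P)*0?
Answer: 0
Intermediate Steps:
P = 36 (P = 6**2 = 36)
z(o, f) = (6 + f)*(f + o)
z(-8, P)*0 = (36**2 + 6*36 + 6*(-8) + 36*(-8))*0 = (1296 + 216 - 48 - 288)*0 = 1176*0 = 0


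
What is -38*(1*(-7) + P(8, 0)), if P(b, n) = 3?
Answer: 152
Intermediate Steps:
-38*(1*(-7) + P(8, 0)) = -38*(1*(-7) + 3) = -38*(-7 + 3) = -38*(-4) = 152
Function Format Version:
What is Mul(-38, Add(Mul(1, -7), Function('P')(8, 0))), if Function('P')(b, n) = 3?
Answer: 152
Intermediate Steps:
Mul(-38, Add(Mul(1, -7), Function('P')(8, 0))) = Mul(-38, Add(Mul(1, -7), 3)) = Mul(-38, Add(-7, 3)) = Mul(-38, -4) = 152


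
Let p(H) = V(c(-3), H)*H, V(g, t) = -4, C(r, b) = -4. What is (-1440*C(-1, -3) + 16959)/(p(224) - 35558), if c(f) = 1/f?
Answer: -22719/36454 ≈ -0.62322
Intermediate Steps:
p(H) = -4*H
(-1440*C(-1, -3) + 16959)/(p(224) - 35558) = (-1440*(-4) + 16959)/(-4*224 - 35558) = (5760 + 16959)/(-896 - 35558) = 22719/(-36454) = 22719*(-1/36454) = -22719/36454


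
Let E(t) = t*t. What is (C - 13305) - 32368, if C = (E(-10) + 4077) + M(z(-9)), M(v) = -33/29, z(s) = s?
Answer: -1203417/29 ≈ -41497.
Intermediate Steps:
E(t) = t²
M(v) = -33/29 (M(v) = -33*1/29 = -33/29)
C = 121100/29 (C = ((-10)² + 4077) - 33/29 = (100 + 4077) - 33/29 = 4177 - 33/29 = 121100/29 ≈ 4175.9)
(C - 13305) - 32368 = (121100/29 - 13305) - 32368 = -264745/29 - 32368 = -1203417/29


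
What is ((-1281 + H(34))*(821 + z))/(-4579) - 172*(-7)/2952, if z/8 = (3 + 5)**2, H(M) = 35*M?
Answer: 90899893/3379302 ≈ 26.899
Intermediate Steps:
z = 512 (z = 8*(3 + 5)**2 = 8*8**2 = 8*64 = 512)
((-1281 + H(34))*(821 + z))/(-4579) - 172*(-7)/2952 = ((-1281 + 35*34)*(821 + 512))/(-4579) - 172*(-7)/2952 = ((-1281 + 1190)*1333)*(-1/4579) + 1204*(1/2952) = -91*1333*(-1/4579) + 301/738 = -121303*(-1/4579) + 301/738 = 121303/4579 + 301/738 = 90899893/3379302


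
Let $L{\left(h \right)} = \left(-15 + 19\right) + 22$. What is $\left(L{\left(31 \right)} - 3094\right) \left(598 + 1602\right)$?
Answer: $-6749600$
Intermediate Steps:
$L{\left(h \right)} = 26$ ($L{\left(h \right)} = 4 + 22 = 26$)
$\left(L{\left(31 \right)} - 3094\right) \left(598 + 1602\right) = \left(26 - 3094\right) \left(598 + 1602\right) = \left(-3068\right) 2200 = -6749600$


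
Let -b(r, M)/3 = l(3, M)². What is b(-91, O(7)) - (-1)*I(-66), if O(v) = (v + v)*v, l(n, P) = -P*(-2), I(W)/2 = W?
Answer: -115380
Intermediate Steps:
I(W) = 2*W
l(n, P) = 2*P
O(v) = 2*v² (O(v) = (2*v)*v = 2*v²)
b(r, M) = -12*M² (b(r, M) = -3*4*M² = -12*M²)
b(-91, O(7)) - (-1)*I(-66) = -12*(2*7²)² - (-1)*2*(-66) = -12*(2*49)² - (-1)*(-132) = -12*98² - 1*132 = -12*9604 - 132 = -115248 - 132 = -115380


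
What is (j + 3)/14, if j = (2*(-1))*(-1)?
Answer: 5/14 ≈ 0.35714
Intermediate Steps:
j = 2 (j = -2*(-1) = 2)
(j + 3)/14 = (2 + 3)/14 = (1/14)*5 = 5/14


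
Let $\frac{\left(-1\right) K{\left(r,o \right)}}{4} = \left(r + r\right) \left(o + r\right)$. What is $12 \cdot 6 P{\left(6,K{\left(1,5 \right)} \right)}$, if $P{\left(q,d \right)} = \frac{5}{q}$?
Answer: $60$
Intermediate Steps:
$K{\left(r,o \right)} = - 8 r \left(o + r\right)$ ($K{\left(r,o \right)} = - 4 \left(r + r\right) \left(o + r\right) = - 4 \cdot 2 r \left(o + r\right) = - 8 r \left(o + r\right)$)
$12 \cdot 6 P{\left(6,K{\left(1,5 \right)} \right)} = 12 \cdot 6 \cdot \frac{5}{6} = 72 \cdot 5 \cdot \frac{1}{6} = 72 \cdot \frac{5}{6} = 60$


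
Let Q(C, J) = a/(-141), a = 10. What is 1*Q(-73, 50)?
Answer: -10/141 ≈ -0.070922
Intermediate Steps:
Q(C, J) = -10/141 (Q(C, J) = 10/(-141) = 10*(-1/141) = -10/141)
1*Q(-73, 50) = 1*(-10/141) = -10/141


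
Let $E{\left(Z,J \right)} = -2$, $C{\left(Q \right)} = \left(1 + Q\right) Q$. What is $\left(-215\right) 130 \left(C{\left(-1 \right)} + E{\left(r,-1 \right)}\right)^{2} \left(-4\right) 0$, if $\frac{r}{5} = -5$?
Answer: $0$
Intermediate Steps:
$C{\left(Q \right)} = Q \left(1 + Q\right)$
$r = -25$ ($r = 5 \left(-5\right) = -25$)
$\left(-215\right) 130 \left(C{\left(-1 \right)} + E{\left(r,-1 \right)}\right)^{2} \left(-4\right) 0 = \left(-215\right) 130 \left(- (1 - 1) - 2\right)^{2} \left(-4\right) 0 = - 27950 \left(\left(-1\right) 0 - 2\right)^{2} \left(-4\right) 0 = - 27950 \left(0 - 2\right)^{2} \left(-4\right) 0 = - 27950 \left(-2\right)^{2} \left(-4\right) 0 = - 27950 \cdot 4 \left(-4\right) 0 = - 27950 \left(\left(-16\right) 0\right) = \left(-27950\right) 0 = 0$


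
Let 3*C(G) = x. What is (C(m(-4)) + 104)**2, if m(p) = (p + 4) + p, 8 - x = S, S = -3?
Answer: 104329/9 ≈ 11592.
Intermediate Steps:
x = 11 (x = 8 - 1*(-3) = 8 + 3 = 11)
m(p) = 4 + 2*p (m(p) = (4 + p) + p = 4 + 2*p)
C(G) = 11/3 (C(G) = (1/3)*11 = 11/3)
(C(m(-4)) + 104)**2 = (11/3 + 104)**2 = (323/3)**2 = 104329/9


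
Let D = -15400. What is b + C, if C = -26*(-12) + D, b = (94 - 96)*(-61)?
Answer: -14966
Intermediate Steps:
b = 122 (b = -2*(-61) = 122)
C = -15088 (C = -26*(-12) - 15400 = 312 - 15400 = -15088)
b + C = 122 - 15088 = -14966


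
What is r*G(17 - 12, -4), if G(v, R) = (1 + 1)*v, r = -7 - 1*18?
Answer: -250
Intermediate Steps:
r = -25 (r = -7 - 18 = -25)
G(v, R) = 2*v
r*G(17 - 12, -4) = -50*(17 - 12) = -50*5 = -25*10 = -250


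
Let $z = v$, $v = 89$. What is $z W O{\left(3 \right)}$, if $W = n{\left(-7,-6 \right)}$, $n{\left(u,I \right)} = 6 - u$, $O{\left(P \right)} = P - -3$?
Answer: $6942$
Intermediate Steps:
$O{\left(P \right)} = 3 + P$ ($O{\left(P \right)} = P + 3 = 3 + P$)
$W = 13$ ($W = 6 - -7 = 6 + 7 = 13$)
$z = 89$
$z W O{\left(3 \right)} = 89 \cdot 13 \left(3 + 3\right) = 1157 \cdot 6 = 6942$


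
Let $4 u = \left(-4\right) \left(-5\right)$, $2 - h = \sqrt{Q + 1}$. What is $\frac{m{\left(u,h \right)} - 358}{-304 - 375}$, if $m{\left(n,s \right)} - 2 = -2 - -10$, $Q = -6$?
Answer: $\frac{348}{679} \approx 0.51252$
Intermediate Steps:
$h = 2 - i \sqrt{5}$ ($h = 2 - \sqrt{-6 + 1} = 2 - \sqrt{-5} = 2 - i \sqrt{5} \approx 2.0 - 2.2361 i$)
$u = 5$ ($u = \frac{\left(-4\right) \left(-5\right)}{4} = \frac{1}{4} \cdot 20 = 5$)
$m{\left(n,s \right)} = 10$ ($m{\left(n,s \right)} = 2 - -8 = 2 + \left(-2 + 10\right) = 2 + 8 = 10$)
$\frac{m{\left(u,h \right)} - 358}{-304 - 375} = \frac{10 - 358}{-304 - 375} = - \frac{348}{-679} = \left(-348\right) \left(- \frac{1}{679}\right) = \frac{348}{679}$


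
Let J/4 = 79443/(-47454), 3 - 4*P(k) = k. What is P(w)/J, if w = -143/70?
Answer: -2791877/14829360 ≈ -0.18827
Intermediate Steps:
w = -143/70 (w = -143*1/70 = -143/70 ≈ -2.0429)
P(k) = ¾ - k/4
J = -52962/7909 (J = 4*(79443/(-47454)) = 4*(79443*(-1/47454)) = 4*(-26481/15818) = -52962/7909 ≈ -6.6964)
P(w)/J = (¾ - ¼*(-143/70))/(-52962/7909) = (¾ + 143/280)*(-7909/52962) = (353/280)*(-7909/52962) = -2791877/14829360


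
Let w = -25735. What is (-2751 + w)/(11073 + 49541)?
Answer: -14243/30307 ≈ -0.46996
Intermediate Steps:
(-2751 + w)/(11073 + 49541) = (-2751 - 25735)/(11073 + 49541) = -28486/60614 = -28486*1/60614 = -14243/30307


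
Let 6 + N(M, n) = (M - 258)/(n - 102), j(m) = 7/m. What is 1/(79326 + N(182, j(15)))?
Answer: 1523/120805500 ≈ 1.2607e-5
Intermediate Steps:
N(M, n) = -6 + (-258 + M)/(-102 + n) (N(M, n) = -6 + (M - 258)/(n - 102) = -6 + (-258 + M)/(-102 + n))
1/(79326 + N(182, j(15))) = 1/(79326 + (354 + 182 - 42/15)/(-102 + 7/15)) = 1/(79326 + (354 + 182 - 42/15)/(-102 + 7*(1/15))) = 1/(79326 + (354 + 182 - 6*7/15)/(-102 + 7/15)) = 1/(79326 + (354 + 182 - 14/5)/(-1523/15)) = 1/(79326 - 15/1523*2666/5) = 1/(79326 - 7998/1523) = 1/(120805500/1523) = 1523/120805500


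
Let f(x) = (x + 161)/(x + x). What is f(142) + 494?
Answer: 140599/284 ≈ 495.07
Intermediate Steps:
f(x) = (161 + x)/(2*x) (f(x) = (161 + x)/((2*x)) = (161 + x)*(1/(2*x)) = (161 + x)/(2*x))
f(142) + 494 = (½)*(161 + 142)/142 + 494 = (½)*(1/142)*303 + 494 = 303/284 + 494 = 140599/284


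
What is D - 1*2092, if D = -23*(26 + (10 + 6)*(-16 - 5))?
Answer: 5038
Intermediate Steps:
D = 7130 (D = -23*(26 + 16*(-21)) = -23*(26 - 336) = -23*(-310) = 7130)
D - 1*2092 = 7130 - 1*2092 = 7130 - 2092 = 5038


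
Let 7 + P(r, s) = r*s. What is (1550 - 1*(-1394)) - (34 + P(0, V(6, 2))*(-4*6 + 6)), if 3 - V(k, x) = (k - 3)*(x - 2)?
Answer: 2784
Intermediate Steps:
V(k, x) = 3 - (-3 + k)*(-2 + x) (V(k, x) = 3 - (k - 3)*(x - 2) = 3 - (-3 + k)*(-2 + x))
P(r, s) = -7 + r*s
(1550 - 1*(-1394)) - (34 + P(0, V(6, 2))*(-4*6 + 6)) = (1550 - 1*(-1394)) - (34 + (-7 + 0*(-3 + 2*6 + 3*2 - 1*6*2))*(-4*6 + 6)) = (1550 + 1394) - (34 + (-7 + 0*(-3 + 12 + 6 - 12))*(-24 + 6)) = 2944 - (34 + (-7 + 0*3)*(-18)) = 2944 - (34 + (-7 + 0)*(-18)) = 2944 - (34 - 7*(-18)) = 2944 - (34 + 126) = 2944 - 1*160 = 2944 - 160 = 2784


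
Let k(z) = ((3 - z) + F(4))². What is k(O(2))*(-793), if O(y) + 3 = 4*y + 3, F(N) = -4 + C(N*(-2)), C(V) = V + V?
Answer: -495625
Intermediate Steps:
C(V) = 2*V
F(N) = -4 - 4*N (F(N) = -4 + 2*(N*(-2)) = -4 + 2*(-2*N) = -4 - 4*N)
O(y) = 4*y (O(y) = -3 + (4*y + 3) = -3 + (3 + 4*y) = 4*y)
k(z) = (-17 - z)² (k(z) = ((3 - z) + (-4 - 4*4))² = ((3 - z) + (-4 - 16))² = ((3 - z) - 20)² = (-17 - z)²)
k(O(2))*(-793) = (17 + 4*2)²*(-793) = (17 + 8)²*(-793) = 25²*(-793) = 625*(-793) = -495625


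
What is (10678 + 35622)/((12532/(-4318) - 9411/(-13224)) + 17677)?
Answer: 440631173600/168208898599 ≈ 2.6195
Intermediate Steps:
(10678 + 35622)/((12532/(-4318) - 9411/(-13224)) + 17677) = 46300/((12532*(-1/4318) - 9411*(-1/13224)) + 17677) = 46300/((-6266/2159 + 3137/4408) + 17677) = 46300/(-20847745/9516872 + 17677) = 46300/(168208898599/9516872) = 46300*(9516872/168208898599) = 440631173600/168208898599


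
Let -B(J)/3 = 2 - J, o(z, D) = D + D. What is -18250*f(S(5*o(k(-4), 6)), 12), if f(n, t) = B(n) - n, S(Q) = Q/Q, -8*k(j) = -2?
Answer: 73000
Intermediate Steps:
k(j) = ¼ (k(j) = -⅛*(-2) = ¼)
o(z, D) = 2*D
B(J) = -6 + 3*J (B(J) = -3*(2 - J) = -6 + 3*J)
S(Q) = 1
f(n, t) = -6 + 2*n (f(n, t) = (-6 + 3*n) - n = -6 + 2*n)
-18250*f(S(5*o(k(-4), 6)), 12) = -18250*(-6 + 2*1) = -18250*(-6 + 2) = -18250*(-4) = 73000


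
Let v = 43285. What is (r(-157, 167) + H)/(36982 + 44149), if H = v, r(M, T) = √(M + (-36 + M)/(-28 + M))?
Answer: 43285/81131 + 2*I*√1334405/15009235 ≈ 0.53352 + 0.00015393*I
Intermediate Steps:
r(M, T) = √(M + (-36 + M)/(-28 + M))
H = 43285
(r(-157, 167) + H)/(36982 + 44149) = (√((-36 - 157 - 157*(-28 - 157))/(-28 - 157)) + 43285)/(36982 + 44149) = (√((-36 - 157 - 157*(-185))/(-185)) + 43285)/81131 = (√(-(-36 - 157 + 29045)/185) + 43285)*(1/81131) = (√(-1/185*28852) + 43285)*(1/81131) = (√(-28852/185) + 43285)*(1/81131) = (2*I*√1334405/185 + 43285)*(1/81131) = (43285 + 2*I*√1334405/185)*(1/81131) = 43285/81131 + 2*I*√1334405/15009235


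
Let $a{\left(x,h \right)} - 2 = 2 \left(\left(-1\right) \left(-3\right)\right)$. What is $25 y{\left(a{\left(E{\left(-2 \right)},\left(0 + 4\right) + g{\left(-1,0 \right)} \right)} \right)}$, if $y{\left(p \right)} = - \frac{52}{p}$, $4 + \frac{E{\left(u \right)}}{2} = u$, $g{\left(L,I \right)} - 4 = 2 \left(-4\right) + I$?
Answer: $- \frac{325}{2} \approx -162.5$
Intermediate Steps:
$g{\left(L,I \right)} = -4 + I$ ($g{\left(L,I \right)} = 4 + \left(2 \left(-4\right) + I\right) = 4 + \left(-8 + I\right) = -4 + I$)
$E{\left(u \right)} = -8 + 2 u$
$a{\left(x,h \right)} = 8$ ($a{\left(x,h \right)} = 2 + 2 \left(\left(-1\right) \left(-3\right)\right) = 2 + 2 \cdot 3 = 2 + 6 = 8$)
$25 y{\left(a{\left(E{\left(-2 \right)},\left(0 + 4\right) + g{\left(-1,0 \right)} \right)} \right)} = 25 \left(- \frac{52}{8}\right) = 25 \left(\left(-52\right) \frac{1}{8}\right) = 25 \left(- \frac{13}{2}\right) = - \frac{325}{2}$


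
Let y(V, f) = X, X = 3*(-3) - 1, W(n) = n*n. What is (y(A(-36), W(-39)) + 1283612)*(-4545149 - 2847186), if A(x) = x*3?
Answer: -9488815990670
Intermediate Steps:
W(n) = n²
A(x) = 3*x
X = -10 (X = -9 - 1 = -10)
y(V, f) = -10
(y(A(-36), W(-39)) + 1283612)*(-4545149 - 2847186) = (-10 + 1283612)*(-4545149 - 2847186) = 1283602*(-7392335) = -9488815990670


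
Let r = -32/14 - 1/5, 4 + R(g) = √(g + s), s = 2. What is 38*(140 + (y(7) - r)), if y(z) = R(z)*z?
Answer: 180196/35 ≈ 5148.5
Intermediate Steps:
R(g) = -4 + √(2 + g) (R(g) = -4 + √(g + 2) = -4 + √(2 + g))
y(z) = z*(-4 + √(2 + z)) (y(z) = (-4 + √(2 + z))*z = z*(-4 + √(2 + z)))
r = -87/35 (r = -32*1/14 - 1*⅕ = -16/7 - ⅕ = -87/35 ≈ -2.4857)
38*(140 + (y(7) - r)) = 38*(140 + (7*(-4 + √(2 + 7)) - 1*(-87/35))) = 38*(140 + (7*(-4 + √9) + 87/35)) = 38*(140 + (7*(-4 + 3) + 87/35)) = 38*(140 + (7*(-1) + 87/35)) = 38*(140 + (-7 + 87/35)) = 38*(140 - 158/35) = 38*(4742/35) = 180196/35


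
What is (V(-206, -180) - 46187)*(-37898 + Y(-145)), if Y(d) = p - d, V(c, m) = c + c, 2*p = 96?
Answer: 1757015295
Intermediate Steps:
p = 48 (p = (½)*96 = 48)
V(c, m) = 2*c
Y(d) = 48 - d
(V(-206, -180) - 46187)*(-37898 + Y(-145)) = (2*(-206) - 46187)*(-37898 + (48 - 1*(-145))) = (-412 - 46187)*(-37898 + (48 + 145)) = -46599*(-37898 + 193) = -46599*(-37705) = 1757015295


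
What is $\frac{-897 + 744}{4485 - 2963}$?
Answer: $- \frac{153}{1522} \approx -0.10053$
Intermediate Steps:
$\frac{-897 + 744}{4485 - 2963} = - \frac{153}{1522}$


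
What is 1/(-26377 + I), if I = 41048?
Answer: 1/14671 ≈ 6.8162e-5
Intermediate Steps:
1/(-26377 + I) = 1/(-26377 + 41048) = 1/14671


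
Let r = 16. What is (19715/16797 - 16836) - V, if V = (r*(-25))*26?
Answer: -108085777/16797 ≈ -6434.8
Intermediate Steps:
V = -10400 (V = (16*(-25))*26 = -400*26 = -10400)
(19715/16797 - 16836) - V = (19715/16797 - 16836) - 1*(-10400) = (19715*(1/16797) - 16836) + 10400 = (19715/16797 - 16836) + 10400 = -282774577/16797 + 10400 = -108085777/16797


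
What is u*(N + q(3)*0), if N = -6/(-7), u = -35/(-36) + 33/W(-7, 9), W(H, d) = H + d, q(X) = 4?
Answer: 629/42 ≈ 14.976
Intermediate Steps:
u = 629/36 (u = -35/(-36) + 33/(-7 + 9) = -35*(-1/36) + 33/2 = 35/36 + 33*(½) = 35/36 + 33/2 = 629/36 ≈ 17.472)
N = 6/7 (N = -6*(-⅐) = 6/7 ≈ 0.85714)
u*(N + q(3)*0) = 629*(6/7 + 4*0)/36 = 629*(6/7 + 0)/36 = (629/36)*(6/7) = 629/42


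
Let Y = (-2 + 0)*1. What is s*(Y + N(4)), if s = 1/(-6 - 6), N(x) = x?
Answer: -⅙ ≈ -0.16667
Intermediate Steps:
Y = -2 (Y = -2*1 = -2)
s = -1/12 (s = 1/(-12) = -1/12 ≈ -0.083333)
s*(Y + N(4)) = -(-2 + 4)/12 = -1/12*2 = -⅙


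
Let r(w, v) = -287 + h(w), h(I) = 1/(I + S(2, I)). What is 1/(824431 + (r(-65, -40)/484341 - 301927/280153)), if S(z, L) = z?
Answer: 8548443802899/7047592854957717182 ≈ 1.2130e-6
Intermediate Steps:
h(I) = 1/(2 + I) (h(I) = 1/(I + 2) = 1/(2 + I))
r(w, v) = -287 + 1/(2 + w)
1/(824431 + (r(-65, -40)/484341 - 301927/280153)) = 1/(824431 + (((-573 - 287*(-65))/(2 - 65))/484341 - 301927/280153)) = 1/(824431 + (((-573 + 18655)/(-63))*(1/484341) - 301927*1/280153)) = 1/(824431 + (-1/63*18082*(1/484341) - 301927/280153)) = 1/(824431 + (-18082/63*1/484341 - 301927/280153)) = 1/(824431 + (-18082/30513483 - 301927/280153)) = 1/(824431 - 9217910108287/8548443802899) = 1/(7047592854957717182/8548443802899) = 8548443802899/7047592854957717182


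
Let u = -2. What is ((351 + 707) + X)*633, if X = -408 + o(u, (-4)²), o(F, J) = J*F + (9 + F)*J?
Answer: 462090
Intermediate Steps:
o(F, J) = F*J + J*(9 + F)
X = -328 (X = -408 + (-4)²*(9 + 2*(-2)) = -408 + 16*(9 - 4) = -408 + 16*5 = -408 + 80 = -328)
((351 + 707) + X)*633 = ((351 + 707) - 328)*633 = (1058 - 328)*633 = 730*633 = 462090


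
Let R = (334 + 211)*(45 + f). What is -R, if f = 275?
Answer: -174400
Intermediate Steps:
R = 174400 (R = (334 + 211)*(45 + 275) = 545*320 = 174400)
-R = -1*174400 = -174400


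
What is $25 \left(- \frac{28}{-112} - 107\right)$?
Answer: $- \frac{10675}{4} \approx -2668.8$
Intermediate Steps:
$25 \left(- \frac{28}{-112} - 107\right) = 25 \left(\left(-28\right) \left(- \frac{1}{112}\right) - 107\right) = 25 \left(\frac{1}{4} - 107\right) = 25 \left(- \frac{427}{4}\right) = - \frac{10675}{4}$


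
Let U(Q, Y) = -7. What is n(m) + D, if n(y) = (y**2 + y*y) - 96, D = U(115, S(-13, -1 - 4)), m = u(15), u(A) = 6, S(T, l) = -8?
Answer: -31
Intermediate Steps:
m = 6
D = -7
n(y) = -96 + 2*y**2 (n(y) = (y**2 + y**2) - 96 = 2*y**2 - 96 = -96 + 2*y**2)
n(m) + D = (-96 + 2*6**2) - 7 = (-96 + 2*36) - 7 = (-96 + 72) - 7 = -24 - 7 = -31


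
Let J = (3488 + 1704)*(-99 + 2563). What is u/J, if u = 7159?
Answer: 7159/12793088 ≈ 0.00055960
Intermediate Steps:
J = 12793088 (J = 5192*2464 = 12793088)
u/J = 7159/12793088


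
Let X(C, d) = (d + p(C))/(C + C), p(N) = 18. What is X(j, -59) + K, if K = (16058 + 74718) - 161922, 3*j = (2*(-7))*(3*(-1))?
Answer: -1992129/28 ≈ -71148.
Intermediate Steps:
j = 14 (j = ((2*(-7))*(3*(-1)))/3 = (-14*(-3))/3 = (⅓)*42 = 14)
X(C, d) = (18 + d)/(2*C) (X(C, d) = (d + 18)/(C + C) = (18 + d)/((2*C)) = (18 + d)*(1/(2*C)) = (18 + d)/(2*C))
K = -71146 (K = 90776 - 161922 = -71146)
X(j, -59) + K = (½)*(18 - 59)/14 - 71146 = (½)*(1/14)*(-41) - 71146 = -41/28 - 71146 = -1992129/28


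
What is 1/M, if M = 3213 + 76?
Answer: 1/3289 ≈ 0.00030404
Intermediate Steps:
M = 3289
1/M = 1/3289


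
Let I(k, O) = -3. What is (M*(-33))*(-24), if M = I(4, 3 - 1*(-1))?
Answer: -2376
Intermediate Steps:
M = -3
(M*(-33))*(-24) = -3*(-33)*(-24) = 99*(-24) = -2376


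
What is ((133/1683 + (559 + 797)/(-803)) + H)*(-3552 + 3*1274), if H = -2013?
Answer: -7425387780/13651 ≈ -5.4395e+5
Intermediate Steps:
((133/1683 + (559 + 797)/(-803)) + H)*(-3552 + 3*1274) = ((133/1683 + (559 + 797)/(-803)) - 2013)*(-3552 + 3*1274) = ((133*(1/1683) + 1356*(-1/803)) - 2013)*(-3552 + 3822) = ((133/1683 - 1356/803) - 2013)*270 = (-197759/122859 - 2013)*270 = -247512926/122859*270 = -7425387780/13651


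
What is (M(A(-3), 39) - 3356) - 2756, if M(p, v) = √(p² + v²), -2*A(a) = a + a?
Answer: -6112 + 3*√170 ≈ -6072.9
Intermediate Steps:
A(a) = -a (A(a) = -(a + a)/2 = -a)
(M(A(-3), 39) - 3356) - 2756 = (√((-1*(-3))² + 39²) - 3356) - 2756 = (√(3² + 1521) - 3356) - 2756 = (√(9 + 1521) - 3356) - 2756 = (√1530 - 3356) - 2756 = (3*√170 - 3356) - 2756 = (-3356 + 3*√170) - 2756 = -6112 + 3*√170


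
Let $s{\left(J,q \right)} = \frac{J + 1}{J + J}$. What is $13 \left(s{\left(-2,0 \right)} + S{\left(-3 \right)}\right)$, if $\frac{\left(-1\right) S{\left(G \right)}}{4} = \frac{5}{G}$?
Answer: $\frac{1079}{12} \approx 89.917$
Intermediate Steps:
$s{\left(J,q \right)} = \frac{1 + J}{2 J}$
$S{\left(G \right)} = - \frac{20}{G}$ ($S{\left(G \right)} = - 4 \frac{5}{G} = - \frac{20}{G}$)
$13 \left(s{\left(-2,0 \right)} + S{\left(-3 \right)}\right) = 13 \left(\frac{1 - 2}{2 \left(-2\right)} - \frac{20}{-3}\right) = 13 \left(\frac{1}{2} \left(- \frac{1}{2}\right) \left(-1\right) - - \frac{20}{3}\right) = 13 \left(\frac{1}{4} + \frac{20}{3}\right) = 13 \cdot \frac{83}{12} = \frac{1079}{12}$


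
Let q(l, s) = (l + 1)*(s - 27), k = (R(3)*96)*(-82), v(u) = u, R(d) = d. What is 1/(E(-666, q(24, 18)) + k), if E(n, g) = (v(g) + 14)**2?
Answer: 1/20905 ≈ 4.7835e-5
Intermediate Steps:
k = -23616 (k = (3*96)*(-82) = 288*(-82) = -23616)
q(l, s) = (1 + l)*(-27 + s)
E(n, g) = (14 + g)**2 (E(n, g) = (g + 14)**2 = (14 + g)**2)
1/(E(-666, q(24, 18)) + k) = 1/((14 + (-27 + 18 - 27*24 + 24*18))**2 - 23616) = 1/((14 + (-27 + 18 - 648 + 432))**2 - 23616) = 1/((14 - 225)**2 - 23616) = 1/((-211)**2 - 23616) = 1/(44521 - 23616) = 1/20905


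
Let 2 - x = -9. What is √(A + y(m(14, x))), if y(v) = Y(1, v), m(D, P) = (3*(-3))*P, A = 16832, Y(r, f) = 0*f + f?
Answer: √16733 ≈ 129.36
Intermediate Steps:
Y(r, f) = f (Y(r, f) = 0 + f = f)
x = 11 (x = 2 - 1*(-9) = 2 + 9 = 11)
m(D, P) = -9*P
y(v) = v
√(A + y(m(14, x))) = √(16832 - 9*11) = √(16832 - 99) = √16733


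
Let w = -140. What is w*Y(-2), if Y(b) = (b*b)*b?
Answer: 1120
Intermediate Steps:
Y(b) = b³ (Y(b) = b²*b = b³)
w*Y(-2) = -140*(-2)³ = -140*(-8) = 1120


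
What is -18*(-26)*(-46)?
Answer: -21528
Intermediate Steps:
-18*(-26)*(-46) = 468*(-46) = -21528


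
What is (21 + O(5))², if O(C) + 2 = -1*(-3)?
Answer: 484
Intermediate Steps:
O(C) = 1 (O(C) = -2 - 1*(-3) = -2 + 3 = 1)
(21 + O(5))² = (21 + 1)² = 22² = 484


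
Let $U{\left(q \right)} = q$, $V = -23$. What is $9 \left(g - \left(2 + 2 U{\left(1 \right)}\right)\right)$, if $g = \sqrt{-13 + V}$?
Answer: $-36 + 54 i \approx -36.0 + 54.0 i$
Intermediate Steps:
$g = 6 i$ ($g = \sqrt{-13 - 23} = \sqrt{-36} = 6 i \approx 6.0 i$)
$9 \left(g - \left(2 + 2 U{\left(1 \right)}\right)\right) = 9 \left(6 i - 4\right) = 9 \left(-4 + 6 i\right) = -36 + 54 i$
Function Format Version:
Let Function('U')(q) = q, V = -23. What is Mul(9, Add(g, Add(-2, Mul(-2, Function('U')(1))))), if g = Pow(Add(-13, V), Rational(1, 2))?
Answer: Add(-36, Mul(54, I)) ≈ Add(-36.000, Mul(54.000, I))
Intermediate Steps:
g = Mul(6, I) (g = Pow(Add(-13, -23), Rational(1, 2)) = Pow(-36, Rational(1, 2)) = Mul(6, I) ≈ Mul(6.0000, I))
Mul(9, Add(g, Add(-2, Mul(-2, Function('U')(1))))) = Mul(9, Add(Mul(6, I), Add(-2, Mul(-2, 1)))) = Mul(9, Add(Mul(6, I), Add(-2, -2))) = Mul(9, Add(Mul(6, I), -4)) = Mul(9, Add(-4, Mul(6, I))) = Add(-36, Mul(54, I))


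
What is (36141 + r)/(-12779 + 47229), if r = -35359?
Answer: 391/17225 ≈ 0.022700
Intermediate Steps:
(36141 + r)/(-12779 + 47229) = (36141 - 35359)/(-12779 + 47229) = 782/34450 = 782*(1/34450) = 391/17225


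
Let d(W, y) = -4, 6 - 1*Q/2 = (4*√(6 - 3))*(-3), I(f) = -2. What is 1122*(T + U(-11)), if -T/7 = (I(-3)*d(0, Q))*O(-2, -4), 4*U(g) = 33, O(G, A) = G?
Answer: 269841/2 ≈ 1.3492e+5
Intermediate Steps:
U(g) = 33/4 (U(g) = (¼)*33 = 33/4)
Q = 12 + 24*√3 (Q = 12 - 2*4*√(6 - 3)*(-3) = 12 - 2*4*√3*(-3) = 12 - (-24)*√3 = 12 + 24*√3 ≈ 53.569)
T = 112 (T = -7*(-2*(-4))*(-2) = -56*(-2) = -7*(-16) = 112)
1122*(T + U(-11)) = 1122*(112 + 33/4) = 1122*(481/4) = 269841/2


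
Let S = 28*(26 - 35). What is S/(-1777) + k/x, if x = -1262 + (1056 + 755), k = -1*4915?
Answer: -8595607/975573 ≈ -8.8108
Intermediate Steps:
k = -4915
S = -252 (S = 28*(-9) = -252)
x = 549 (x = -1262 + 1811 = 549)
S/(-1777) + k/x = -252/(-1777) - 4915/549 = -252*(-1/1777) - 4915*1/549 = 252/1777 - 4915/549 = -8595607/975573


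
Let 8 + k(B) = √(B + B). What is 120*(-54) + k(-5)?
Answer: -6488 + I*√10 ≈ -6488.0 + 3.1623*I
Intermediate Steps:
k(B) = -8 + √2*√B (k(B) = -8 + √(B + B) = -8 + √(2*B) = -8 + √2*√B)
120*(-54) + k(-5) = 120*(-54) + (-8 + √2*√(-5)) = -6480 + (-8 + √2*(I*√5)) = -6480 + (-8 + I*√10) = -6488 + I*√10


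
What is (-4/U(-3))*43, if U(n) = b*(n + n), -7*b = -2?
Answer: 301/3 ≈ 100.33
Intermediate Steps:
b = 2/7 (b = -⅐*(-2) = 2/7 ≈ 0.28571)
U(n) = 4*n/7 (U(n) = 2*(n + n)/7 = 2*(2*n)/7 = 4*n/7)
(-4/U(-3))*43 = (-4/((4/7)*(-3)))*43 = (-4/(-12/7))*43 = -7/12*(-4)*43 = (7/3)*43 = 301/3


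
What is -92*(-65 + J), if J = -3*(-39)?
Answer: -4784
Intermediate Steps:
J = 117
-92*(-65 + J) = -92*(-65 + 117) = -92*52 = -4784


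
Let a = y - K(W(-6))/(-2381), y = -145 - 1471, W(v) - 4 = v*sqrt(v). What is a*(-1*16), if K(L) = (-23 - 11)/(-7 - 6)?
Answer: 800320224/30953 ≈ 25856.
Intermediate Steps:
W(v) = 4 + v**(3/2) (W(v) = 4 + v*sqrt(v) = 4 + v**(3/2))
K(L) = 34/13 (K(L) = -34/(-13) = -34*(-1/13) = 34/13)
y = -1616
a = -50020014/30953 (a = -1616 - 34/(13*(-2381)) = -1616 - 34*(-1)/(13*2381) = -1616 - 1*(-34/30953) = -1616 + 34/30953 = -50020014/30953 ≈ -1616.0)
a*(-1*16) = -(-50020014)*16/30953 = -50020014/30953*(-16) = 800320224/30953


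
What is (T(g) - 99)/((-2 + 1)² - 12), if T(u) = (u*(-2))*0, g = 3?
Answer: 9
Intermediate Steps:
T(u) = 0 (T(u) = -2*u*0 = 0)
(T(g) - 99)/((-2 + 1)² - 12) = (0 - 99)/((-2 + 1)² - 12) = -99/((-1)² - 12) = -99/(1 - 12) = -99/(-11) = -99*(-1/11) = 9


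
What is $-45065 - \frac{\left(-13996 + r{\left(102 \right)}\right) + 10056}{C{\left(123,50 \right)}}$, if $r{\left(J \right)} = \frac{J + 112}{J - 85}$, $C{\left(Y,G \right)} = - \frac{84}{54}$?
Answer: $- \frac{809026}{17} \approx -47590.0$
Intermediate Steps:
$C{\left(Y,G \right)} = - \frac{14}{9}$ ($C{\left(Y,G \right)} = \left(-84\right) \frac{1}{54} = - \frac{14}{9}$)
$r{\left(J \right)} = \frac{112 + J}{-85 + J}$
$-45065 - \frac{\left(-13996 + r{\left(102 \right)}\right) + 10056}{C{\left(123,50 \right)}} = -45065 - \frac{\left(-13996 + \frac{112 + 102}{-85 + 102}\right) + 10056}{- \frac{14}{9}} = -45065 - \left(\left(-13996 + \frac{1}{17} \cdot 214\right) + 10056\right) \left(- \frac{9}{14}\right) = -45065 - \left(\left(-13996 + \frac{214}{17}\right) + 10056\right) \left(- \frac{9}{14}\right) = -45065 - \left(- \frac{237718}{17} + 10056\right) \left(- \frac{9}{14}\right) = -45065 - \left(- \frac{66766}{17}\right) \left(- \frac{9}{14}\right) = -45065 - \frac{42921}{17} = - \frac{809026}{17}$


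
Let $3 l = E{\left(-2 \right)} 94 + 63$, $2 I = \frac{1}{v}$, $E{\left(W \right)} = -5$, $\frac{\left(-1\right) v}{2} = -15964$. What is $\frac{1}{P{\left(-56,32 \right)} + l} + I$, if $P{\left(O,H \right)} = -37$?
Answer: $- \frac{95525}{16538704} \approx -0.0057758$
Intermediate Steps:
$v = 31928$ ($v = \left(-2\right) \left(-15964\right) = 31928$)
$I = \frac{1}{63856}$ ($I = \frac{1}{2 \cdot 31928} = \frac{1}{2} \cdot \frac{1}{31928} = \frac{1}{63856} \approx 1.566 \cdot 10^{-5}$)
$l = - \frac{407}{3}$ ($l = \frac{\left(-5\right) 94 + 63}{3} = \frac{-470 + 63}{3} = \frac{1}{3} \left(-407\right) = - \frac{407}{3} \approx -135.67$)
$\frac{1}{P{\left(-56,32 \right)} + l} + I = \frac{1}{-37 - \frac{407}{3}} + \frac{1}{63856} = \frac{1}{- \frac{518}{3}} + \frac{1}{63856} = - \frac{3}{518} + \frac{1}{63856} = - \frac{95525}{16538704}$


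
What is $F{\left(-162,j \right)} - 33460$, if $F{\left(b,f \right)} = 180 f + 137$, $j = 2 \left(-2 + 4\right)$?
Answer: $-32603$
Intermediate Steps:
$j = 4$ ($j = 2 \cdot 2 = 4$)
$F{\left(b,f \right)} = 137 + 180 f$
$F{\left(-162,j \right)} - 33460 = \left(137 + 180 \cdot 4\right) - 33460 = \left(137 + 720\right) - 33460 = 857 - 33460 = -32603$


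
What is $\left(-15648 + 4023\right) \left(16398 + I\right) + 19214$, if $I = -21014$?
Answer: $53680214$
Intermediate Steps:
$\left(-15648 + 4023\right) \left(16398 + I\right) + 19214 = \left(-15648 + 4023\right) \left(16398 - 21014\right) + 19214 = \left(-11625\right) \left(-4616\right) + 19214 = 53661000 + 19214 = 53680214$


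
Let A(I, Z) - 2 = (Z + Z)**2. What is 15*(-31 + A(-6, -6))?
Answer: 1725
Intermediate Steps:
A(I, Z) = 2 + 4*Z**2 (A(I, Z) = 2 + (Z + Z)**2 = 2 + (2*Z)**2 = 2 + 4*Z**2)
15*(-31 + A(-6, -6)) = 15*(-31 + (2 + 4*(-6)**2)) = 15*(-31 + (2 + 4*36)) = 15*(-31 + (2 + 144)) = 15*(-31 + 146) = 15*115 = 1725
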